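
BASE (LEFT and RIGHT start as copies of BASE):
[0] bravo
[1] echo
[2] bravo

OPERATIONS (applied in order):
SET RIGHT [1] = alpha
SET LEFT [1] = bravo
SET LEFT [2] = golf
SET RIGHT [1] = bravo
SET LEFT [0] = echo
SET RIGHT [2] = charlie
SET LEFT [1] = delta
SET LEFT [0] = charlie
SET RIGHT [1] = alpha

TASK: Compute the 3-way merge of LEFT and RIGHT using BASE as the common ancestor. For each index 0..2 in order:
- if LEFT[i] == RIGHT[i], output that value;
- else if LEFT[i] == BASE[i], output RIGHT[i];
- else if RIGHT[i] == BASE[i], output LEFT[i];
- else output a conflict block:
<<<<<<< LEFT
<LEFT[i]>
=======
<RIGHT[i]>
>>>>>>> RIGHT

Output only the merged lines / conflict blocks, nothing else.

Final LEFT:  [charlie, delta, golf]
Final RIGHT: [bravo, alpha, charlie]
i=0: L=charlie, R=bravo=BASE -> take LEFT -> charlie
i=1: BASE=echo L=delta R=alpha all differ -> CONFLICT
i=2: BASE=bravo L=golf R=charlie all differ -> CONFLICT

Answer: charlie
<<<<<<< LEFT
delta
=======
alpha
>>>>>>> RIGHT
<<<<<<< LEFT
golf
=======
charlie
>>>>>>> RIGHT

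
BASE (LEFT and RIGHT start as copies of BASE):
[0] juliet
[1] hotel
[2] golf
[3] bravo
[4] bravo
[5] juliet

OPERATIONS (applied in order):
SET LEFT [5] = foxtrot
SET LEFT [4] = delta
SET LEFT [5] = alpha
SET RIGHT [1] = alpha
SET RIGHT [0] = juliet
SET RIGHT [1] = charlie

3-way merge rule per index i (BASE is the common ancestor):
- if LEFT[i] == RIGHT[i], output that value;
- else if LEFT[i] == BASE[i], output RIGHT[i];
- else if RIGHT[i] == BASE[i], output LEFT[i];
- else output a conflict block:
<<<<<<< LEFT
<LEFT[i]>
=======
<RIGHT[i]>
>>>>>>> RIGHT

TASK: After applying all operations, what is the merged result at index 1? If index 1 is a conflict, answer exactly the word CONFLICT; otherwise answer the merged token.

Final LEFT:  [juliet, hotel, golf, bravo, delta, alpha]
Final RIGHT: [juliet, charlie, golf, bravo, bravo, juliet]
i=0: L=juliet R=juliet -> agree -> juliet
i=1: L=hotel=BASE, R=charlie -> take RIGHT -> charlie
i=2: L=golf R=golf -> agree -> golf
i=3: L=bravo R=bravo -> agree -> bravo
i=4: L=delta, R=bravo=BASE -> take LEFT -> delta
i=5: L=alpha, R=juliet=BASE -> take LEFT -> alpha
Index 1 -> charlie

Answer: charlie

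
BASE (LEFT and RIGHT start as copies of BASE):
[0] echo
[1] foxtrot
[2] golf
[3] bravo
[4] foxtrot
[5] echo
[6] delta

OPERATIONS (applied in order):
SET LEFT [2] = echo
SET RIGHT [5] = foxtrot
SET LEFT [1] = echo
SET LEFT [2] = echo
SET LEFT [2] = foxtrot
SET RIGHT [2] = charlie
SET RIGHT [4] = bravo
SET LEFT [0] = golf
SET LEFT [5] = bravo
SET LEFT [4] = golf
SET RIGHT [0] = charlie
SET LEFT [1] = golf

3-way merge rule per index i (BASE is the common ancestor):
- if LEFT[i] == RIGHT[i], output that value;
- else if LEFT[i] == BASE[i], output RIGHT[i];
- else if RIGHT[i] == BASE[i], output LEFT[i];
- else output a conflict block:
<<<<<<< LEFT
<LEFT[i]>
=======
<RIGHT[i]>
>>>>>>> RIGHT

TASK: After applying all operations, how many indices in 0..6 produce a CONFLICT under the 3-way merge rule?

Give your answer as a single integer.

Final LEFT:  [golf, golf, foxtrot, bravo, golf, bravo, delta]
Final RIGHT: [charlie, foxtrot, charlie, bravo, bravo, foxtrot, delta]
i=0: BASE=echo L=golf R=charlie all differ -> CONFLICT
i=1: L=golf, R=foxtrot=BASE -> take LEFT -> golf
i=2: BASE=golf L=foxtrot R=charlie all differ -> CONFLICT
i=3: L=bravo R=bravo -> agree -> bravo
i=4: BASE=foxtrot L=golf R=bravo all differ -> CONFLICT
i=5: BASE=echo L=bravo R=foxtrot all differ -> CONFLICT
i=6: L=delta R=delta -> agree -> delta
Conflict count: 4

Answer: 4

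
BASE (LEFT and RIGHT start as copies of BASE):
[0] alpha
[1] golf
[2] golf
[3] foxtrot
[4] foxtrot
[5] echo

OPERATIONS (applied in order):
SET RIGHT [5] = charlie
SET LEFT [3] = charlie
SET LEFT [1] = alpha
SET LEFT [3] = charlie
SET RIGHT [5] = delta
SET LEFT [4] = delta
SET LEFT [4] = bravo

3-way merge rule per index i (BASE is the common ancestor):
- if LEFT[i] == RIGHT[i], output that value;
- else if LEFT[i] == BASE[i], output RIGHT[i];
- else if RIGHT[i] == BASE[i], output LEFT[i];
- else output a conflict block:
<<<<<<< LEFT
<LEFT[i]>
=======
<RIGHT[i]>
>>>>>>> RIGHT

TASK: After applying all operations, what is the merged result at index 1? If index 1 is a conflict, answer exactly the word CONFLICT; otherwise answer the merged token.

Final LEFT:  [alpha, alpha, golf, charlie, bravo, echo]
Final RIGHT: [alpha, golf, golf, foxtrot, foxtrot, delta]
i=0: L=alpha R=alpha -> agree -> alpha
i=1: L=alpha, R=golf=BASE -> take LEFT -> alpha
i=2: L=golf R=golf -> agree -> golf
i=3: L=charlie, R=foxtrot=BASE -> take LEFT -> charlie
i=4: L=bravo, R=foxtrot=BASE -> take LEFT -> bravo
i=5: L=echo=BASE, R=delta -> take RIGHT -> delta
Index 1 -> alpha

Answer: alpha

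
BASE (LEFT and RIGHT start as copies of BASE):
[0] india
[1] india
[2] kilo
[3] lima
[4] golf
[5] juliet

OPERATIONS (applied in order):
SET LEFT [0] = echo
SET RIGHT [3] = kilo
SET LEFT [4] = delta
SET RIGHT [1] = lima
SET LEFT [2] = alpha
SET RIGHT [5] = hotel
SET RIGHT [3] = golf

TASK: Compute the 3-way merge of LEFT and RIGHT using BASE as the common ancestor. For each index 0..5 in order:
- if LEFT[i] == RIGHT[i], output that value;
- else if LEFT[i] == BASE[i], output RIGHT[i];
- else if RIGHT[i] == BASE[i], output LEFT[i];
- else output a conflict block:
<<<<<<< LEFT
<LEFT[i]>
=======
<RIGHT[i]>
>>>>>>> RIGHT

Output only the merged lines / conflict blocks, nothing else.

Answer: echo
lima
alpha
golf
delta
hotel

Derivation:
Final LEFT:  [echo, india, alpha, lima, delta, juliet]
Final RIGHT: [india, lima, kilo, golf, golf, hotel]
i=0: L=echo, R=india=BASE -> take LEFT -> echo
i=1: L=india=BASE, R=lima -> take RIGHT -> lima
i=2: L=alpha, R=kilo=BASE -> take LEFT -> alpha
i=3: L=lima=BASE, R=golf -> take RIGHT -> golf
i=4: L=delta, R=golf=BASE -> take LEFT -> delta
i=5: L=juliet=BASE, R=hotel -> take RIGHT -> hotel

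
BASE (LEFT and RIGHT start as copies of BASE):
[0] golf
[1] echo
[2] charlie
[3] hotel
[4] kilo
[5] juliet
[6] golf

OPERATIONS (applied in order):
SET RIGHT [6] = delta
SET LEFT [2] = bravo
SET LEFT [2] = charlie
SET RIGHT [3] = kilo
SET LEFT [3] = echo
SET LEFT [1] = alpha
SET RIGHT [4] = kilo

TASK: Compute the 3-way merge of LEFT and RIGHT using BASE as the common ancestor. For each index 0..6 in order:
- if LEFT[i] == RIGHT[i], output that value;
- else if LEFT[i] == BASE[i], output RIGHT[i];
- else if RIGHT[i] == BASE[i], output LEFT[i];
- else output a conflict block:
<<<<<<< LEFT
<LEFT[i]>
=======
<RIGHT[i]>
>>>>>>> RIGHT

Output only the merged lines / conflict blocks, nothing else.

Answer: golf
alpha
charlie
<<<<<<< LEFT
echo
=======
kilo
>>>>>>> RIGHT
kilo
juliet
delta

Derivation:
Final LEFT:  [golf, alpha, charlie, echo, kilo, juliet, golf]
Final RIGHT: [golf, echo, charlie, kilo, kilo, juliet, delta]
i=0: L=golf R=golf -> agree -> golf
i=1: L=alpha, R=echo=BASE -> take LEFT -> alpha
i=2: L=charlie R=charlie -> agree -> charlie
i=3: BASE=hotel L=echo R=kilo all differ -> CONFLICT
i=4: L=kilo R=kilo -> agree -> kilo
i=5: L=juliet R=juliet -> agree -> juliet
i=6: L=golf=BASE, R=delta -> take RIGHT -> delta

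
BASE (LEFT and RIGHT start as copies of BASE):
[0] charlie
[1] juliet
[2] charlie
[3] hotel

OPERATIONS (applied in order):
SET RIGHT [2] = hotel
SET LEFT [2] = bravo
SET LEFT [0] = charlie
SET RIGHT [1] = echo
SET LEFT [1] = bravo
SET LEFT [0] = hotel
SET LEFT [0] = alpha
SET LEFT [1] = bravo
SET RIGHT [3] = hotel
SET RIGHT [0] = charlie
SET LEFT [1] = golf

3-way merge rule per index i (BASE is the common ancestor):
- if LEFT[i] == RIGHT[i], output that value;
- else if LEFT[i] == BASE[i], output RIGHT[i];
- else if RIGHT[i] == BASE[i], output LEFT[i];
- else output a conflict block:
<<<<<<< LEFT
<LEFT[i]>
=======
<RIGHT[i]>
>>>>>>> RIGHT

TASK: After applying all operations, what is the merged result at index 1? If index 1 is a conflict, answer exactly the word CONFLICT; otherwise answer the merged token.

Final LEFT:  [alpha, golf, bravo, hotel]
Final RIGHT: [charlie, echo, hotel, hotel]
i=0: L=alpha, R=charlie=BASE -> take LEFT -> alpha
i=1: BASE=juliet L=golf R=echo all differ -> CONFLICT
i=2: BASE=charlie L=bravo R=hotel all differ -> CONFLICT
i=3: L=hotel R=hotel -> agree -> hotel
Index 1 -> CONFLICT

Answer: CONFLICT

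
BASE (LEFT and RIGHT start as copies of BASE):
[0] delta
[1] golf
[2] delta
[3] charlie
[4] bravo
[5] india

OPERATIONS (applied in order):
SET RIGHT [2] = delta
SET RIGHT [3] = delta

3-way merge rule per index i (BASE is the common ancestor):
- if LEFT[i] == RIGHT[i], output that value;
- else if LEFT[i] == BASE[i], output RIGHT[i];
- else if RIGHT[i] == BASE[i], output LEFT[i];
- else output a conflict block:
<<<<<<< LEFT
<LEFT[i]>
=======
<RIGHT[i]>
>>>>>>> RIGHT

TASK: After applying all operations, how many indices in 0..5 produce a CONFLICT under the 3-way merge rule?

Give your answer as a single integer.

Answer: 0

Derivation:
Final LEFT:  [delta, golf, delta, charlie, bravo, india]
Final RIGHT: [delta, golf, delta, delta, bravo, india]
i=0: L=delta R=delta -> agree -> delta
i=1: L=golf R=golf -> agree -> golf
i=2: L=delta R=delta -> agree -> delta
i=3: L=charlie=BASE, R=delta -> take RIGHT -> delta
i=4: L=bravo R=bravo -> agree -> bravo
i=5: L=india R=india -> agree -> india
Conflict count: 0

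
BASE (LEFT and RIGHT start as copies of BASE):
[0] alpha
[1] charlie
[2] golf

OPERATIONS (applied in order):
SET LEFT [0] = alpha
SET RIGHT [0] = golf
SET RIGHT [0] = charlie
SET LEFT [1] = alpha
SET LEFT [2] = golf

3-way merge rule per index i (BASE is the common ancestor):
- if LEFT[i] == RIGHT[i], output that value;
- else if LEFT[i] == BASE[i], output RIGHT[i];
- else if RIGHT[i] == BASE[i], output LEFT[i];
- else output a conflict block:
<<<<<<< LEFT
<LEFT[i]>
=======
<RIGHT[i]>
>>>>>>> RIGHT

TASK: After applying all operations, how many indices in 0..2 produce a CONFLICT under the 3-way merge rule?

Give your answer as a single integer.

Answer: 0

Derivation:
Final LEFT:  [alpha, alpha, golf]
Final RIGHT: [charlie, charlie, golf]
i=0: L=alpha=BASE, R=charlie -> take RIGHT -> charlie
i=1: L=alpha, R=charlie=BASE -> take LEFT -> alpha
i=2: L=golf R=golf -> agree -> golf
Conflict count: 0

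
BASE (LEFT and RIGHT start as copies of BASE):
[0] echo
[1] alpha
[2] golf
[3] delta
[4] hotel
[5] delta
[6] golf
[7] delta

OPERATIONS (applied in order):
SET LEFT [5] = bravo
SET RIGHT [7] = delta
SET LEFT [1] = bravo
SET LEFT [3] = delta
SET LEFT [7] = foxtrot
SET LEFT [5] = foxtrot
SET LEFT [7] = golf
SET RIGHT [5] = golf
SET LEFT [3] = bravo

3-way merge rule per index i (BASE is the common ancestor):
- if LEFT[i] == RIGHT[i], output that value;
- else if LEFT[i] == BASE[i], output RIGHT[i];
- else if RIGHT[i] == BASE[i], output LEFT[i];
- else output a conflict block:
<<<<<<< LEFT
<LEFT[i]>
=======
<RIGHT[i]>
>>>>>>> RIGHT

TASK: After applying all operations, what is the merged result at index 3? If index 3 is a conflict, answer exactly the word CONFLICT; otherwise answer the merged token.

Answer: bravo

Derivation:
Final LEFT:  [echo, bravo, golf, bravo, hotel, foxtrot, golf, golf]
Final RIGHT: [echo, alpha, golf, delta, hotel, golf, golf, delta]
i=0: L=echo R=echo -> agree -> echo
i=1: L=bravo, R=alpha=BASE -> take LEFT -> bravo
i=2: L=golf R=golf -> agree -> golf
i=3: L=bravo, R=delta=BASE -> take LEFT -> bravo
i=4: L=hotel R=hotel -> agree -> hotel
i=5: BASE=delta L=foxtrot R=golf all differ -> CONFLICT
i=6: L=golf R=golf -> agree -> golf
i=7: L=golf, R=delta=BASE -> take LEFT -> golf
Index 3 -> bravo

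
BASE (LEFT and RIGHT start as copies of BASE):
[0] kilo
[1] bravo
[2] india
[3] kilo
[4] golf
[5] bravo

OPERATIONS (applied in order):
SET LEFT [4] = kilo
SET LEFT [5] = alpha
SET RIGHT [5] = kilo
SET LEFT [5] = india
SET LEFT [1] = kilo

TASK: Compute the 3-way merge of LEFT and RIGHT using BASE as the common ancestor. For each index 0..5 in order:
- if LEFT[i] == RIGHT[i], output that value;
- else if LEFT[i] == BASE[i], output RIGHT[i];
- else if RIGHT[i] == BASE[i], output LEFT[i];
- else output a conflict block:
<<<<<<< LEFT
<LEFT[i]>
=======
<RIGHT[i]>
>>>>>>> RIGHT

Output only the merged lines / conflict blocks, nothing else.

Answer: kilo
kilo
india
kilo
kilo
<<<<<<< LEFT
india
=======
kilo
>>>>>>> RIGHT

Derivation:
Final LEFT:  [kilo, kilo, india, kilo, kilo, india]
Final RIGHT: [kilo, bravo, india, kilo, golf, kilo]
i=0: L=kilo R=kilo -> agree -> kilo
i=1: L=kilo, R=bravo=BASE -> take LEFT -> kilo
i=2: L=india R=india -> agree -> india
i=3: L=kilo R=kilo -> agree -> kilo
i=4: L=kilo, R=golf=BASE -> take LEFT -> kilo
i=5: BASE=bravo L=india R=kilo all differ -> CONFLICT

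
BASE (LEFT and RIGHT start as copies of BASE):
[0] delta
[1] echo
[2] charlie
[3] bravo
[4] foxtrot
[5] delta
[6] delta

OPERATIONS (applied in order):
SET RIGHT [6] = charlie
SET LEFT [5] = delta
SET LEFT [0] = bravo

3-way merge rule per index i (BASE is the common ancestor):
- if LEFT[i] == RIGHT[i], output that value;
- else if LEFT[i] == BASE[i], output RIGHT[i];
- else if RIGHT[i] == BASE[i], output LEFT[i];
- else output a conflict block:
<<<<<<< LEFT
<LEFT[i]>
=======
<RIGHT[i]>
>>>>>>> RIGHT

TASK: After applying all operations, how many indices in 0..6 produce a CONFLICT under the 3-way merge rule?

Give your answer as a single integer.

Answer: 0

Derivation:
Final LEFT:  [bravo, echo, charlie, bravo, foxtrot, delta, delta]
Final RIGHT: [delta, echo, charlie, bravo, foxtrot, delta, charlie]
i=0: L=bravo, R=delta=BASE -> take LEFT -> bravo
i=1: L=echo R=echo -> agree -> echo
i=2: L=charlie R=charlie -> agree -> charlie
i=3: L=bravo R=bravo -> agree -> bravo
i=4: L=foxtrot R=foxtrot -> agree -> foxtrot
i=5: L=delta R=delta -> agree -> delta
i=6: L=delta=BASE, R=charlie -> take RIGHT -> charlie
Conflict count: 0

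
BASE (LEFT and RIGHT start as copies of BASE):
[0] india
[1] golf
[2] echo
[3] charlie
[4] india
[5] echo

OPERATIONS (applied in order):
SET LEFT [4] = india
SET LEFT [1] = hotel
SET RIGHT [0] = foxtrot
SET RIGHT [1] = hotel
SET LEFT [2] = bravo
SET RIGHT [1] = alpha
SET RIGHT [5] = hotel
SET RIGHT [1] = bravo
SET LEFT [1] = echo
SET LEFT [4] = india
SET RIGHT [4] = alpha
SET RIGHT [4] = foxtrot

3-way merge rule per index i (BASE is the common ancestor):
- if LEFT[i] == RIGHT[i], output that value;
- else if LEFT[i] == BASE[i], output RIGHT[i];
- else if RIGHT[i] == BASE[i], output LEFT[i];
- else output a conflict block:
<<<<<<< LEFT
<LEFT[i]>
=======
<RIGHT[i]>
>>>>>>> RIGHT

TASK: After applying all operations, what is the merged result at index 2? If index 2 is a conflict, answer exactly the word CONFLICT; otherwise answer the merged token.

Final LEFT:  [india, echo, bravo, charlie, india, echo]
Final RIGHT: [foxtrot, bravo, echo, charlie, foxtrot, hotel]
i=0: L=india=BASE, R=foxtrot -> take RIGHT -> foxtrot
i=1: BASE=golf L=echo R=bravo all differ -> CONFLICT
i=2: L=bravo, R=echo=BASE -> take LEFT -> bravo
i=3: L=charlie R=charlie -> agree -> charlie
i=4: L=india=BASE, R=foxtrot -> take RIGHT -> foxtrot
i=5: L=echo=BASE, R=hotel -> take RIGHT -> hotel
Index 2 -> bravo

Answer: bravo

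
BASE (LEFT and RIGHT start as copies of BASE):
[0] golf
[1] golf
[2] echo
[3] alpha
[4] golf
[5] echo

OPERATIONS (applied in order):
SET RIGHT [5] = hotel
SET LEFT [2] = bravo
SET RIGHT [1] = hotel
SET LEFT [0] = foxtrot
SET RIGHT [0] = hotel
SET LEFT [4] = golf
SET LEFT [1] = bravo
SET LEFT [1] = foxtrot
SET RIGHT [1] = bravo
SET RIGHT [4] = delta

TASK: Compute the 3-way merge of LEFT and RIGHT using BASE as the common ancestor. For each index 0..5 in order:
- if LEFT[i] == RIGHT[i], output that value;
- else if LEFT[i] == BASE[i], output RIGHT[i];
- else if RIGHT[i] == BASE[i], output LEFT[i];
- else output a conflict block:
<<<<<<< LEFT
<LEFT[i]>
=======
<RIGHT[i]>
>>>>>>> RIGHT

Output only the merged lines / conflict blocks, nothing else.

Final LEFT:  [foxtrot, foxtrot, bravo, alpha, golf, echo]
Final RIGHT: [hotel, bravo, echo, alpha, delta, hotel]
i=0: BASE=golf L=foxtrot R=hotel all differ -> CONFLICT
i=1: BASE=golf L=foxtrot R=bravo all differ -> CONFLICT
i=2: L=bravo, R=echo=BASE -> take LEFT -> bravo
i=3: L=alpha R=alpha -> agree -> alpha
i=4: L=golf=BASE, R=delta -> take RIGHT -> delta
i=5: L=echo=BASE, R=hotel -> take RIGHT -> hotel

Answer: <<<<<<< LEFT
foxtrot
=======
hotel
>>>>>>> RIGHT
<<<<<<< LEFT
foxtrot
=======
bravo
>>>>>>> RIGHT
bravo
alpha
delta
hotel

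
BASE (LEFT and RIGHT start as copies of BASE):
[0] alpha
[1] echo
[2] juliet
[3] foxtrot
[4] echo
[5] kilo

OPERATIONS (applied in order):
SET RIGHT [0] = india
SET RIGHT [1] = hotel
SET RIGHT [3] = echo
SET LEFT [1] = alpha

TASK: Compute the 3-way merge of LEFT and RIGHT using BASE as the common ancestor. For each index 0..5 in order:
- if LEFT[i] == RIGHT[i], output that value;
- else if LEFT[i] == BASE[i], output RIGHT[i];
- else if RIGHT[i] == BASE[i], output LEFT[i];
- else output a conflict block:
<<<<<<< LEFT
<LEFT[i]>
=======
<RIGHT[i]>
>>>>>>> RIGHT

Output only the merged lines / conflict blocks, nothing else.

Answer: india
<<<<<<< LEFT
alpha
=======
hotel
>>>>>>> RIGHT
juliet
echo
echo
kilo

Derivation:
Final LEFT:  [alpha, alpha, juliet, foxtrot, echo, kilo]
Final RIGHT: [india, hotel, juliet, echo, echo, kilo]
i=0: L=alpha=BASE, R=india -> take RIGHT -> india
i=1: BASE=echo L=alpha R=hotel all differ -> CONFLICT
i=2: L=juliet R=juliet -> agree -> juliet
i=3: L=foxtrot=BASE, R=echo -> take RIGHT -> echo
i=4: L=echo R=echo -> agree -> echo
i=5: L=kilo R=kilo -> agree -> kilo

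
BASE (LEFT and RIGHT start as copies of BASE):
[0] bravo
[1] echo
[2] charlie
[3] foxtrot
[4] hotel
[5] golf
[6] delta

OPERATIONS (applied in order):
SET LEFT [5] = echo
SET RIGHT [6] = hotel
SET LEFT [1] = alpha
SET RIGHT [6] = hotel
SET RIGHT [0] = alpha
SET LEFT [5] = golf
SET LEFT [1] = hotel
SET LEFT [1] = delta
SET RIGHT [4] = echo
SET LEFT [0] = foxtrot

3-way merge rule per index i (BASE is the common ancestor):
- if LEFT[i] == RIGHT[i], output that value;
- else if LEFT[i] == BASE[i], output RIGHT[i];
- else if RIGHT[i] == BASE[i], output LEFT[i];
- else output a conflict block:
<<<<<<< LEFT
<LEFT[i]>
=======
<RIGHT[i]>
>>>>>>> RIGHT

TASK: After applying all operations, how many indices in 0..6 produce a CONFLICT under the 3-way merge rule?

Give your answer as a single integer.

Final LEFT:  [foxtrot, delta, charlie, foxtrot, hotel, golf, delta]
Final RIGHT: [alpha, echo, charlie, foxtrot, echo, golf, hotel]
i=0: BASE=bravo L=foxtrot R=alpha all differ -> CONFLICT
i=1: L=delta, R=echo=BASE -> take LEFT -> delta
i=2: L=charlie R=charlie -> agree -> charlie
i=3: L=foxtrot R=foxtrot -> agree -> foxtrot
i=4: L=hotel=BASE, R=echo -> take RIGHT -> echo
i=5: L=golf R=golf -> agree -> golf
i=6: L=delta=BASE, R=hotel -> take RIGHT -> hotel
Conflict count: 1

Answer: 1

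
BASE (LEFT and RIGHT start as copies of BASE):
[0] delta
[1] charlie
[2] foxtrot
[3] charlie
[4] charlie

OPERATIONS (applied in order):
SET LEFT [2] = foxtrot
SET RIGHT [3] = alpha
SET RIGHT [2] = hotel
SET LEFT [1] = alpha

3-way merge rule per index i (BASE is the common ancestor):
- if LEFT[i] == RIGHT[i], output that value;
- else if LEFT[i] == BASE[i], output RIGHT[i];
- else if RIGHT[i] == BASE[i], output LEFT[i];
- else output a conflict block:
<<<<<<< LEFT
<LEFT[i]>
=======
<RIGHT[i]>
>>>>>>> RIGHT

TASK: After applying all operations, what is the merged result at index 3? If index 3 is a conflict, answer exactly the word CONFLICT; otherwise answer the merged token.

Answer: alpha

Derivation:
Final LEFT:  [delta, alpha, foxtrot, charlie, charlie]
Final RIGHT: [delta, charlie, hotel, alpha, charlie]
i=0: L=delta R=delta -> agree -> delta
i=1: L=alpha, R=charlie=BASE -> take LEFT -> alpha
i=2: L=foxtrot=BASE, R=hotel -> take RIGHT -> hotel
i=3: L=charlie=BASE, R=alpha -> take RIGHT -> alpha
i=4: L=charlie R=charlie -> agree -> charlie
Index 3 -> alpha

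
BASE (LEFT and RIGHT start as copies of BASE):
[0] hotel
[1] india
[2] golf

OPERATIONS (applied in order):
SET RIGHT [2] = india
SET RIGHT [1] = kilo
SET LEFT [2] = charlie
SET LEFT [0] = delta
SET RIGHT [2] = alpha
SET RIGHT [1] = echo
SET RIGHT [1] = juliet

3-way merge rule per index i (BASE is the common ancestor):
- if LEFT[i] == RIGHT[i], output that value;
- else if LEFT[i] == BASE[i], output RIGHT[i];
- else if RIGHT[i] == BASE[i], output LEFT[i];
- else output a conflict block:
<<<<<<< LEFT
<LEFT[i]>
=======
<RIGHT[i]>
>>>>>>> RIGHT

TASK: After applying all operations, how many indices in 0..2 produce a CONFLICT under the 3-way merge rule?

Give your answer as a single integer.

Final LEFT:  [delta, india, charlie]
Final RIGHT: [hotel, juliet, alpha]
i=0: L=delta, R=hotel=BASE -> take LEFT -> delta
i=1: L=india=BASE, R=juliet -> take RIGHT -> juliet
i=2: BASE=golf L=charlie R=alpha all differ -> CONFLICT
Conflict count: 1

Answer: 1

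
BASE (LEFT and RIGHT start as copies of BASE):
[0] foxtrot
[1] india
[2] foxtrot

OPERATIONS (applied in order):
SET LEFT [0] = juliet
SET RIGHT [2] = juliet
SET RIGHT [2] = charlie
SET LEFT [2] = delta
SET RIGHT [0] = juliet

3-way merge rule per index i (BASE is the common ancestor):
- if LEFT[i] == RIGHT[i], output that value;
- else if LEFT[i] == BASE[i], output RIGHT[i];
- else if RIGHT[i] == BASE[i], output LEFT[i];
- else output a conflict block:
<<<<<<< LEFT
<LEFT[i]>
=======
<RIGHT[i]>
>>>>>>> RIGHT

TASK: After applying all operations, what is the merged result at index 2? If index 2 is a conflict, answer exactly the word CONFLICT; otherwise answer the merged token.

Answer: CONFLICT

Derivation:
Final LEFT:  [juliet, india, delta]
Final RIGHT: [juliet, india, charlie]
i=0: L=juliet R=juliet -> agree -> juliet
i=1: L=india R=india -> agree -> india
i=2: BASE=foxtrot L=delta R=charlie all differ -> CONFLICT
Index 2 -> CONFLICT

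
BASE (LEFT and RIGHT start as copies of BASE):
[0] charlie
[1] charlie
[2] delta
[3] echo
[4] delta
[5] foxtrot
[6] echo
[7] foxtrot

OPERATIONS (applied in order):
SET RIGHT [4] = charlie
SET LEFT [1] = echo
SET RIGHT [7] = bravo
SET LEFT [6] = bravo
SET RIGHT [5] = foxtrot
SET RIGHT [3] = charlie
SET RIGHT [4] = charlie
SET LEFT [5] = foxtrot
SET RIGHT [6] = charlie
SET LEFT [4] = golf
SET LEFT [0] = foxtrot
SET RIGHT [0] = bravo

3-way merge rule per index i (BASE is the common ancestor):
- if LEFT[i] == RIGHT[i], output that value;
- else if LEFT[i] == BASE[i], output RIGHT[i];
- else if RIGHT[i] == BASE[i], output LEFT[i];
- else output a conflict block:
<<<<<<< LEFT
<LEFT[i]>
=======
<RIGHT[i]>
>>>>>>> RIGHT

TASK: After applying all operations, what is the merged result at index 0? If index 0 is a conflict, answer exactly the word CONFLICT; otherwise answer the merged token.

Answer: CONFLICT

Derivation:
Final LEFT:  [foxtrot, echo, delta, echo, golf, foxtrot, bravo, foxtrot]
Final RIGHT: [bravo, charlie, delta, charlie, charlie, foxtrot, charlie, bravo]
i=0: BASE=charlie L=foxtrot R=bravo all differ -> CONFLICT
i=1: L=echo, R=charlie=BASE -> take LEFT -> echo
i=2: L=delta R=delta -> agree -> delta
i=3: L=echo=BASE, R=charlie -> take RIGHT -> charlie
i=4: BASE=delta L=golf R=charlie all differ -> CONFLICT
i=5: L=foxtrot R=foxtrot -> agree -> foxtrot
i=6: BASE=echo L=bravo R=charlie all differ -> CONFLICT
i=7: L=foxtrot=BASE, R=bravo -> take RIGHT -> bravo
Index 0 -> CONFLICT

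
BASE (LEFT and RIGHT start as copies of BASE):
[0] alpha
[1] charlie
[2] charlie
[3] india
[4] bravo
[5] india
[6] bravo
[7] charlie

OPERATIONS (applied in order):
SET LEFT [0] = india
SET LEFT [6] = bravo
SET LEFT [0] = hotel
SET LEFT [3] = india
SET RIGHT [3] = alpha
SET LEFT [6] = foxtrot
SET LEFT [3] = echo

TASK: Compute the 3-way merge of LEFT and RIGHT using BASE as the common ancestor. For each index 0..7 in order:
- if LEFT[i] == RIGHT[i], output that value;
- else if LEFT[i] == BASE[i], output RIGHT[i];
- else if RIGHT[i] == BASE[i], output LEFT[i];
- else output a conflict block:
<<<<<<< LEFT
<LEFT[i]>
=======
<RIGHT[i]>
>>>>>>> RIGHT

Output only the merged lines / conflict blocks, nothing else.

Final LEFT:  [hotel, charlie, charlie, echo, bravo, india, foxtrot, charlie]
Final RIGHT: [alpha, charlie, charlie, alpha, bravo, india, bravo, charlie]
i=0: L=hotel, R=alpha=BASE -> take LEFT -> hotel
i=1: L=charlie R=charlie -> agree -> charlie
i=2: L=charlie R=charlie -> agree -> charlie
i=3: BASE=india L=echo R=alpha all differ -> CONFLICT
i=4: L=bravo R=bravo -> agree -> bravo
i=5: L=india R=india -> agree -> india
i=6: L=foxtrot, R=bravo=BASE -> take LEFT -> foxtrot
i=7: L=charlie R=charlie -> agree -> charlie

Answer: hotel
charlie
charlie
<<<<<<< LEFT
echo
=======
alpha
>>>>>>> RIGHT
bravo
india
foxtrot
charlie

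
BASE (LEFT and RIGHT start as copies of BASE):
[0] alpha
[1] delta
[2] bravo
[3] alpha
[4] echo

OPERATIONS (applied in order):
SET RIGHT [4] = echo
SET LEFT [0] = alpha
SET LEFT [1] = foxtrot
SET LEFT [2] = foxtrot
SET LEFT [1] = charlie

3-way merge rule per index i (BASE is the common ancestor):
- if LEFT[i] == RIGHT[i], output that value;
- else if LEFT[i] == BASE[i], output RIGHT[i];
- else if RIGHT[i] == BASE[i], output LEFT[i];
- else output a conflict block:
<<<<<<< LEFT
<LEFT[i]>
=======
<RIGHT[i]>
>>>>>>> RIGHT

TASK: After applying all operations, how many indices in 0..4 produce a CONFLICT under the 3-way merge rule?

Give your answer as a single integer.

Final LEFT:  [alpha, charlie, foxtrot, alpha, echo]
Final RIGHT: [alpha, delta, bravo, alpha, echo]
i=0: L=alpha R=alpha -> agree -> alpha
i=1: L=charlie, R=delta=BASE -> take LEFT -> charlie
i=2: L=foxtrot, R=bravo=BASE -> take LEFT -> foxtrot
i=3: L=alpha R=alpha -> agree -> alpha
i=4: L=echo R=echo -> agree -> echo
Conflict count: 0

Answer: 0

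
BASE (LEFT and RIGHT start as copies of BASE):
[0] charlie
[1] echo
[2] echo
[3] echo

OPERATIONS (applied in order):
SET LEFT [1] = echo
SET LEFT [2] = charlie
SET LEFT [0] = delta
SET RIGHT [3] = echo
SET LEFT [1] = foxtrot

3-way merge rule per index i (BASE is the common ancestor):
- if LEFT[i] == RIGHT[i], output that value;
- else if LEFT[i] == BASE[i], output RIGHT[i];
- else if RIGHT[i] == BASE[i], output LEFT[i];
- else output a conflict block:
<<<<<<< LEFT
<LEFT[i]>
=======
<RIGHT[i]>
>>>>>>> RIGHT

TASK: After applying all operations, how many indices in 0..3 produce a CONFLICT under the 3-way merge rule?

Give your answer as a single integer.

Answer: 0

Derivation:
Final LEFT:  [delta, foxtrot, charlie, echo]
Final RIGHT: [charlie, echo, echo, echo]
i=0: L=delta, R=charlie=BASE -> take LEFT -> delta
i=1: L=foxtrot, R=echo=BASE -> take LEFT -> foxtrot
i=2: L=charlie, R=echo=BASE -> take LEFT -> charlie
i=3: L=echo R=echo -> agree -> echo
Conflict count: 0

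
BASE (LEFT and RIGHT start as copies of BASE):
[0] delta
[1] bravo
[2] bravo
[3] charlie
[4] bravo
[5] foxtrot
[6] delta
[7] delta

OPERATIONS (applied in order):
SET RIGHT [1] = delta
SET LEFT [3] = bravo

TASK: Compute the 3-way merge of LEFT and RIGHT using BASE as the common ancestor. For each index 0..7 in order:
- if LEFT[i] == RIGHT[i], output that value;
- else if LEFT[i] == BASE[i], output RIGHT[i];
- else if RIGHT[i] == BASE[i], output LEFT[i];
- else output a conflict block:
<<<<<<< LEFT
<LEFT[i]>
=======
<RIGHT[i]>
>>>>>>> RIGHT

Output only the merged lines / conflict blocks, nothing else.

Answer: delta
delta
bravo
bravo
bravo
foxtrot
delta
delta

Derivation:
Final LEFT:  [delta, bravo, bravo, bravo, bravo, foxtrot, delta, delta]
Final RIGHT: [delta, delta, bravo, charlie, bravo, foxtrot, delta, delta]
i=0: L=delta R=delta -> agree -> delta
i=1: L=bravo=BASE, R=delta -> take RIGHT -> delta
i=2: L=bravo R=bravo -> agree -> bravo
i=3: L=bravo, R=charlie=BASE -> take LEFT -> bravo
i=4: L=bravo R=bravo -> agree -> bravo
i=5: L=foxtrot R=foxtrot -> agree -> foxtrot
i=6: L=delta R=delta -> agree -> delta
i=7: L=delta R=delta -> agree -> delta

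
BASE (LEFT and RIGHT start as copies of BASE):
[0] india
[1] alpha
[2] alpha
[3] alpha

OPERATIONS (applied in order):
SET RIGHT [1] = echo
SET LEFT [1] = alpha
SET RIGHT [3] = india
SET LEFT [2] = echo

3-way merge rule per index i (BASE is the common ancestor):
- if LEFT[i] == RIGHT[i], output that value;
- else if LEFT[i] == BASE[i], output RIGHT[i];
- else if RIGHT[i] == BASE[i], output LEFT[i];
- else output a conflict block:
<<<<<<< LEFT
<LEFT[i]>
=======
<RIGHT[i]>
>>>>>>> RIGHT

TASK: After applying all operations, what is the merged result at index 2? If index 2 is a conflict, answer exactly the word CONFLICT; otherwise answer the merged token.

Answer: echo

Derivation:
Final LEFT:  [india, alpha, echo, alpha]
Final RIGHT: [india, echo, alpha, india]
i=0: L=india R=india -> agree -> india
i=1: L=alpha=BASE, R=echo -> take RIGHT -> echo
i=2: L=echo, R=alpha=BASE -> take LEFT -> echo
i=3: L=alpha=BASE, R=india -> take RIGHT -> india
Index 2 -> echo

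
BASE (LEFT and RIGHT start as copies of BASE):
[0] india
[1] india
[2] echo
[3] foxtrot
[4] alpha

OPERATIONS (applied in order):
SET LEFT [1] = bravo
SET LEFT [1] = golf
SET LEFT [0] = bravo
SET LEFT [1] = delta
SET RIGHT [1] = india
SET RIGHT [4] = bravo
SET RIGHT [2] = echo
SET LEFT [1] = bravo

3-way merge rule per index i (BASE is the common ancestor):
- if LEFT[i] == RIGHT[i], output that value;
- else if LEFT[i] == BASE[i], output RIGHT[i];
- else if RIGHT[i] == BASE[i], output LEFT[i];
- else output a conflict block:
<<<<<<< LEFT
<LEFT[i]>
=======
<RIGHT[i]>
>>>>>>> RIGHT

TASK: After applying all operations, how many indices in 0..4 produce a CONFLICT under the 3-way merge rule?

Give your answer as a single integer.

Answer: 0

Derivation:
Final LEFT:  [bravo, bravo, echo, foxtrot, alpha]
Final RIGHT: [india, india, echo, foxtrot, bravo]
i=0: L=bravo, R=india=BASE -> take LEFT -> bravo
i=1: L=bravo, R=india=BASE -> take LEFT -> bravo
i=2: L=echo R=echo -> agree -> echo
i=3: L=foxtrot R=foxtrot -> agree -> foxtrot
i=4: L=alpha=BASE, R=bravo -> take RIGHT -> bravo
Conflict count: 0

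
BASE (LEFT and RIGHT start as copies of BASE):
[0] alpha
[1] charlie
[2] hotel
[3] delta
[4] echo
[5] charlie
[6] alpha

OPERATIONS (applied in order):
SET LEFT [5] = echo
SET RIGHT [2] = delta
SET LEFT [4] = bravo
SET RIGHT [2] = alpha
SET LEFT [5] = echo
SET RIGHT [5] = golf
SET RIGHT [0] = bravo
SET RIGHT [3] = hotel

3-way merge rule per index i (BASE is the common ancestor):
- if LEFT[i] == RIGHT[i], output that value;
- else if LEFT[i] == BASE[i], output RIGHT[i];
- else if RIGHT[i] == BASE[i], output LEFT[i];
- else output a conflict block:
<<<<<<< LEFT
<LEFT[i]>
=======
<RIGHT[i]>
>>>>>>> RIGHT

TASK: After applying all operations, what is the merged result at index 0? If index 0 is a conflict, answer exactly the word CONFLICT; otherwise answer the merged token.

Answer: bravo

Derivation:
Final LEFT:  [alpha, charlie, hotel, delta, bravo, echo, alpha]
Final RIGHT: [bravo, charlie, alpha, hotel, echo, golf, alpha]
i=0: L=alpha=BASE, R=bravo -> take RIGHT -> bravo
i=1: L=charlie R=charlie -> agree -> charlie
i=2: L=hotel=BASE, R=alpha -> take RIGHT -> alpha
i=3: L=delta=BASE, R=hotel -> take RIGHT -> hotel
i=4: L=bravo, R=echo=BASE -> take LEFT -> bravo
i=5: BASE=charlie L=echo R=golf all differ -> CONFLICT
i=6: L=alpha R=alpha -> agree -> alpha
Index 0 -> bravo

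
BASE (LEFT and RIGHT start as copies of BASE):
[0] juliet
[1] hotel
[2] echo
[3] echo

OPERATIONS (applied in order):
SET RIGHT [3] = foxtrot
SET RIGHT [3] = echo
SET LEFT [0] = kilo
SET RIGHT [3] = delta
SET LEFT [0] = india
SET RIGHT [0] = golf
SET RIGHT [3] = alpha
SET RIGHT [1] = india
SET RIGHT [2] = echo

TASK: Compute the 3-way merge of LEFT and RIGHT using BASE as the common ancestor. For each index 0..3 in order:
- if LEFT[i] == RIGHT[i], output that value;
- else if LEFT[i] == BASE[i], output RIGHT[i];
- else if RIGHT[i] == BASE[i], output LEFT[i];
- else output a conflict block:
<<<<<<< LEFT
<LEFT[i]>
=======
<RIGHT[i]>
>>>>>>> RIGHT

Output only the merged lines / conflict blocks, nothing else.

Answer: <<<<<<< LEFT
india
=======
golf
>>>>>>> RIGHT
india
echo
alpha

Derivation:
Final LEFT:  [india, hotel, echo, echo]
Final RIGHT: [golf, india, echo, alpha]
i=0: BASE=juliet L=india R=golf all differ -> CONFLICT
i=1: L=hotel=BASE, R=india -> take RIGHT -> india
i=2: L=echo R=echo -> agree -> echo
i=3: L=echo=BASE, R=alpha -> take RIGHT -> alpha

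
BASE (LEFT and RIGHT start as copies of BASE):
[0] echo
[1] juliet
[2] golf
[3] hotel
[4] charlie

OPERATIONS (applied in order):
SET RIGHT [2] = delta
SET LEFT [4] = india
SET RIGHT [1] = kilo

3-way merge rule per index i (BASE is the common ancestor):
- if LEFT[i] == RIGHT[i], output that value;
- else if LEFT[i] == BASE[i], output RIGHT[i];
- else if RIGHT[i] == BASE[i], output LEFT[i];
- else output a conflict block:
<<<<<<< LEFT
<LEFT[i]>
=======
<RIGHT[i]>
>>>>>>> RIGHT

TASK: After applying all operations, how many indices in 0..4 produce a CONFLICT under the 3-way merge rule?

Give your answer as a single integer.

Answer: 0

Derivation:
Final LEFT:  [echo, juliet, golf, hotel, india]
Final RIGHT: [echo, kilo, delta, hotel, charlie]
i=0: L=echo R=echo -> agree -> echo
i=1: L=juliet=BASE, R=kilo -> take RIGHT -> kilo
i=2: L=golf=BASE, R=delta -> take RIGHT -> delta
i=3: L=hotel R=hotel -> agree -> hotel
i=4: L=india, R=charlie=BASE -> take LEFT -> india
Conflict count: 0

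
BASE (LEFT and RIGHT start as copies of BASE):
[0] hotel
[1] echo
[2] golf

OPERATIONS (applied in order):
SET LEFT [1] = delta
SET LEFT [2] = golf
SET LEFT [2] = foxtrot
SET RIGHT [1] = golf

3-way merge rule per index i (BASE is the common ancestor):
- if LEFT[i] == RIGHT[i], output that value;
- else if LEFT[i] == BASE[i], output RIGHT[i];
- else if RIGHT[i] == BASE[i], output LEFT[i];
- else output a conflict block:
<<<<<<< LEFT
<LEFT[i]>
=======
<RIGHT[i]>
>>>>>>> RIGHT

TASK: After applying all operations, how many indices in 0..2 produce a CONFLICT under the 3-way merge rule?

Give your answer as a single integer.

Answer: 1

Derivation:
Final LEFT:  [hotel, delta, foxtrot]
Final RIGHT: [hotel, golf, golf]
i=0: L=hotel R=hotel -> agree -> hotel
i=1: BASE=echo L=delta R=golf all differ -> CONFLICT
i=2: L=foxtrot, R=golf=BASE -> take LEFT -> foxtrot
Conflict count: 1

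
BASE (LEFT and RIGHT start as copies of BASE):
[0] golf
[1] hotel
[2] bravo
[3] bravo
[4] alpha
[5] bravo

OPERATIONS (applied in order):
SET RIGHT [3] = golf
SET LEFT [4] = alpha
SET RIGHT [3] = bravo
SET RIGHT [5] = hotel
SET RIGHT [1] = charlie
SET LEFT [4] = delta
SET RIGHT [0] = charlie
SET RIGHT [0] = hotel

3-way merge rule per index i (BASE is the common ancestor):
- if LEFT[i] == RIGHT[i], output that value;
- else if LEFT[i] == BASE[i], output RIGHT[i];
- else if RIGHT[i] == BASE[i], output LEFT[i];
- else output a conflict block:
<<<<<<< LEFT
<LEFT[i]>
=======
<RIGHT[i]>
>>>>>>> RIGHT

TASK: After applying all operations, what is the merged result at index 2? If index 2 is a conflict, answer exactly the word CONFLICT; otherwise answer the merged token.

Answer: bravo

Derivation:
Final LEFT:  [golf, hotel, bravo, bravo, delta, bravo]
Final RIGHT: [hotel, charlie, bravo, bravo, alpha, hotel]
i=0: L=golf=BASE, R=hotel -> take RIGHT -> hotel
i=1: L=hotel=BASE, R=charlie -> take RIGHT -> charlie
i=2: L=bravo R=bravo -> agree -> bravo
i=3: L=bravo R=bravo -> agree -> bravo
i=4: L=delta, R=alpha=BASE -> take LEFT -> delta
i=5: L=bravo=BASE, R=hotel -> take RIGHT -> hotel
Index 2 -> bravo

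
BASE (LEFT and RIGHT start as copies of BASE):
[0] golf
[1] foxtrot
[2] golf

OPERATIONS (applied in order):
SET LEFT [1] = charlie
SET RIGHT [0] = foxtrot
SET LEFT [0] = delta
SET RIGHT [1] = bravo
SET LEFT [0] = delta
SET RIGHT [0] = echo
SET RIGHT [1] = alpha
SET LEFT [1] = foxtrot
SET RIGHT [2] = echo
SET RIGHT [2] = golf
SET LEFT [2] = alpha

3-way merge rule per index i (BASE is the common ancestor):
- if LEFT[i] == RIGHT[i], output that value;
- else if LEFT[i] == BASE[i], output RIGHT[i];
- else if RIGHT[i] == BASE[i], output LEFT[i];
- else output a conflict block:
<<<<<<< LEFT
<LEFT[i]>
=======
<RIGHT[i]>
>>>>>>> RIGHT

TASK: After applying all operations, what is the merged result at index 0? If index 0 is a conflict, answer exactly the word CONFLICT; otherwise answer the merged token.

Answer: CONFLICT

Derivation:
Final LEFT:  [delta, foxtrot, alpha]
Final RIGHT: [echo, alpha, golf]
i=0: BASE=golf L=delta R=echo all differ -> CONFLICT
i=1: L=foxtrot=BASE, R=alpha -> take RIGHT -> alpha
i=2: L=alpha, R=golf=BASE -> take LEFT -> alpha
Index 0 -> CONFLICT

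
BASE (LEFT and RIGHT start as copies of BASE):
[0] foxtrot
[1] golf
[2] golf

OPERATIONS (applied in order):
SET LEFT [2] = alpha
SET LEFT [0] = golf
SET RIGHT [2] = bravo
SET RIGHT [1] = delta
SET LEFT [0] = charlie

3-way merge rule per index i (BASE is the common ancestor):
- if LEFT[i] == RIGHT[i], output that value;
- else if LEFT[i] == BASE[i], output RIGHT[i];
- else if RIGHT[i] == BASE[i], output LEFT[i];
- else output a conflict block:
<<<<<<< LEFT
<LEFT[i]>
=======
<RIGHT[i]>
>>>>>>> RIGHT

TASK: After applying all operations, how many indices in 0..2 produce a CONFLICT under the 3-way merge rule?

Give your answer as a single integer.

Final LEFT:  [charlie, golf, alpha]
Final RIGHT: [foxtrot, delta, bravo]
i=0: L=charlie, R=foxtrot=BASE -> take LEFT -> charlie
i=1: L=golf=BASE, R=delta -> take RIGHT -> delta
i=2: BASE=golf L=alpha R=bravo all differ -> CONFLICT
Conflict count: 1

Answer: 1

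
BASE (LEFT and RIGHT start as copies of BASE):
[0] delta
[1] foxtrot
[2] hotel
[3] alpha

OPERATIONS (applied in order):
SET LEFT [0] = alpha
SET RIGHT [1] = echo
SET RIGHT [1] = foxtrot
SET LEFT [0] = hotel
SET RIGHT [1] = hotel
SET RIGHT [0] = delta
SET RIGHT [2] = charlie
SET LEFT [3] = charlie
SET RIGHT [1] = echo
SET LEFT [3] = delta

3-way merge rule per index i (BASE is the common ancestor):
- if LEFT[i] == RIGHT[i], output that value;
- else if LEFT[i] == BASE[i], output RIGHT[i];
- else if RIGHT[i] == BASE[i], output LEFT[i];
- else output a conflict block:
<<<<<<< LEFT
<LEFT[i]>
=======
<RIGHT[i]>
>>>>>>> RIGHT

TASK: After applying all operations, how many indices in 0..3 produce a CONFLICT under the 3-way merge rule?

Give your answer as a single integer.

Final LEFT:  [hotel, foxtrot, hotel, delta]
Final RIGHT: [delta, echo, charlie, alpha]
i=0: L=hotel, R=delta=BASE -> take LEFT -> hotel
i=1: L=foxtrot=BASE, R=echo -> take RIGHT -> echo
i=2: L=hotel=BASE, R=charlie -> take RIGHT -> charlie
i=3: L=delta, R=alpha=BASE -> take LEFT -> delta
Conflict count: 0

Answer: 0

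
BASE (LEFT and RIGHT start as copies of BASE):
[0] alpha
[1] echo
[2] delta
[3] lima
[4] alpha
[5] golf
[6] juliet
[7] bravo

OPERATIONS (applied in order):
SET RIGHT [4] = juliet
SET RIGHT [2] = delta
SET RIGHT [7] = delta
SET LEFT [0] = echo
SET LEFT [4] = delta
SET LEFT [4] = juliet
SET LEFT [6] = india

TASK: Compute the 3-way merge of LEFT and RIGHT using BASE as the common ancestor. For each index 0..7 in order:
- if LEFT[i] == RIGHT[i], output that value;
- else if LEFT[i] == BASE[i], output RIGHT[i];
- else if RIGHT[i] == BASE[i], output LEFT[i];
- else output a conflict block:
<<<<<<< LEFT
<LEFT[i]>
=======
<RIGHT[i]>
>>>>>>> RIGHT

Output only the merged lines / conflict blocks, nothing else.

Final LEFT:  [echo, echo, delta, lima, juliet, golf, india, bravo]
Final RIGHT: [alpha, echo, delta, lima, juliet, golf, juliet, delta]
i=0: L=echo, R=alpha=BASE -> take LEFT -> echo
i=1: L=echo R=echo -> agree -> echo
i=2: L=delta R=delta -> agree -> delta
i=3: L=lima R=lima -> agree -> lima
i=4: L=juliet R=juliet -> agree -> juliet
i=5: L=golf R=golf -> agree -> golf
i=6: L=india, R=juliet=BASE -> take LEFT -> india
i=7: L=bravo=BASE, R=delta -> take RIGHT -> delta

Answer: echo
echo
delta
lima
juliet
golf
india
delta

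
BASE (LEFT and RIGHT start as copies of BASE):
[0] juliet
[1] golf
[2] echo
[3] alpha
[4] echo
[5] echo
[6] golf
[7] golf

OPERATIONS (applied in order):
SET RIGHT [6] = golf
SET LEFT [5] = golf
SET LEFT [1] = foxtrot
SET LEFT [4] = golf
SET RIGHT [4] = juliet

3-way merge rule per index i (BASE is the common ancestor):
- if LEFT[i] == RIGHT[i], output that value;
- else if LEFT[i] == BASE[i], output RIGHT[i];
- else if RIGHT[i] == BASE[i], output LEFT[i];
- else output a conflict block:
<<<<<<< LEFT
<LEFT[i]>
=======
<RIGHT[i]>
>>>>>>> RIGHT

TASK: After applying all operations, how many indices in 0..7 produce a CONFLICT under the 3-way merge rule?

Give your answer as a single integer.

Final LEFT:  [juliet, foxtrot, echo, alpha, golf, golf, golf, golf]
Final RIGHT: [juliet, golf, echo, alpha, juliet, echo, golf, golf]
i=0: L=juliet R=juliet -> agree -> juliet
i=1: L=foxtrot, R=golf=BASE -> take LEFT -> foxtrot
i=2: L=echo R=echo -> agree -> echo
i=3: L=alpha R=alpha -> agree -> alpha
i=4: BASE=echo L=golf R=juliet all differ -> CONFLICT
i=5: L=golf, R=echo=BASE -> take LEFT -> golf
i=6: L=golf R=golf -> agree -> golf
i=7: L=golf R=golf -> agree -> golf
Conflict count: 1

Answer: 1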